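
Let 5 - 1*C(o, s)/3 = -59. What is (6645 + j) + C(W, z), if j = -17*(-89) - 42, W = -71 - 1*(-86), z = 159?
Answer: 8308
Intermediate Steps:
W = 15 (W = -71 + 86 = 15)
C(o, s) = 192 (C(o, s) = 15 - 3*(-59) = 15 + 177 = 192)
j = 1471 (j = 1513 - 42 = 1471)
(6645 + j) + C(W, z) = (6645 + 1471) + 192 = 8116 + 192 = 8308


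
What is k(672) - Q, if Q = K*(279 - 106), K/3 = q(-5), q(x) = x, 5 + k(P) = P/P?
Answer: 2591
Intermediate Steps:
k(P) = -4 (k(P) = -5 + P/P = -5 + 1 = -4)
K = -15 (K = 3*(-5) = -15)
Q = -2595 (Q = -15*(279 - 106) = -15*173 = -2595)
k(672) - Q = -4 - 1*(-2595) = -4 + 2595 = 2591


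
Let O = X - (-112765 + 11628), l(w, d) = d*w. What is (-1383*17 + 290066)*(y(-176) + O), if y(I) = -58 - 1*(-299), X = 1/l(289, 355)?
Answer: 554481095691321/20519 ≈ 2.7023e+10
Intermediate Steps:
X = 1/102595 (X = 1/(355*289) = 1/102595 ≈ 9.7471e-6)
y(I) = 241 (y(I) = -58 + 299 = 241)
O = 10376150516/102595 (O = 1/102595 - (-112765 + 11628) = 1/102595 - 1*(-101137) = 1/102595 + 101137 = 10376150516/102595 ≈ 1.0114e+5)
(-1383*17 + 290066)*(y(-176) + O) = (-1383*17 + 290066)*(241 + 10376150516/102595) = (-23511 + 290066)*(10400875911/102595) = 266555*(10400875911/102595) = 554481095691321/20519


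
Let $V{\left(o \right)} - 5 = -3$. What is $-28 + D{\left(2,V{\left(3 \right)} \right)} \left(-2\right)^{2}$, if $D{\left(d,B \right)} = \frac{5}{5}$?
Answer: $-24$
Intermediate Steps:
$V{\left(o \right)} = 2$ ($V{\left(o \right)} = 5 - 3 = 2$)
$D{\left(d,B \right)} = 1$ ($D{\left(d,B \right)} = 5 \cdot \frac{1}{5} = 1$)
$-28 + D{\left(2,V{\left(3 \right)} \right)} \left(-2\right)^{2} = -28 + 1 \left(-2\right)^{2} = -28 + 1 \cdot 4 = -28 + 4 = -24$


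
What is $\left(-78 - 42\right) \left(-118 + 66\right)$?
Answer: $6240$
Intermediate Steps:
$\left(-78 - 42\right) \left(-118 + 66\right) = \left(-120\right) \left(-52\right) = 6240$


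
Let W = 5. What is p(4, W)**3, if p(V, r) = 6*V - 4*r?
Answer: 64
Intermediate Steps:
p(V, r) = -4*r + 6*V
p(4, W)**3 = (-4*5 + 6*4)**3 = (-20 + 24)**3 = 4**3 = 64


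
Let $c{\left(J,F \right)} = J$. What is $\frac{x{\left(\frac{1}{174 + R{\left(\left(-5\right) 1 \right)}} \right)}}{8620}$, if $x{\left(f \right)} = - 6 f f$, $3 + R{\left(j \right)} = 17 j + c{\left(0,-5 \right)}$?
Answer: $- \frac{3}{31876760} \approx -9.4112 \cdot 10^{-8}$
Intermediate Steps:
$R{\left(j \right)} = -3 + 17 j$ ($R{\left(j \right)} = -3 + \left(17 j + 0\right) = -3 + 17 j$)
$x{\left(f \right)} = - 6 f^{2}$
$\frac{x{\left(\frac{1}{174 + R{\left(\left(-5\right) 1 \right)}} \right)}}{8620} = \frac{\left(-6\right) \left(\frac{1}{174 + \left(-3 + 17 \left(\left(-5\right) 1\right)\right)}\right)^{2}}{8620} = - 6 \left(\frac{1}{174 + \left(-3 + 17 \left(-5\right)\right)}\right)^{2} \cdot \frac{1}{8620} = - 6 \left(\frac{1}{174 - 88}\right)^{2} \cdot \frac{1}{8620} = - 6 \left(\frac{1}{86}\right)^{2} \cdot \frac{1}{8620} = - \frac{6}{7396} \cdot \frac{1}{8620} = \left(-6\right) \frac{1}{7396} \cdot \frac{1}{8620} = \left(- \frac{3}{3698}\right) \frac{1}{8620} = - \frac{3}{31876760}$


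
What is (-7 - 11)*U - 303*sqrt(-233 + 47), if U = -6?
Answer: 108 - 303*I*sqrt(186) ≈ 108.0 - 4132.4*I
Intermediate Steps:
(-7 - 11)*U - 303*sqrt(-233 + 47) = (-7 - 11)*(-6) - 303*sqrt(-233 + 47) = -18*(-6) - 303*I*sqrt(186) = 108 - 303*I*sqrt(186)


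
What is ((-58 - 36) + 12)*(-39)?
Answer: 3198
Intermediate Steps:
((-58 - 36) + 12)*(-39) = (-94 + 12)*(-39) = -82*(-39) = 3198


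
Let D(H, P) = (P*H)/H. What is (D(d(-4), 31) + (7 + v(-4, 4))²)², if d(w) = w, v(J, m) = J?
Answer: 1600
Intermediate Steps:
D(H, P) = P (D(H, P) = (H*P)/H = P)
(D(d(-4), 31) + (7 + v(-4, 4))²)² = (31 + (7 - 4)²)² = (31 + 3²)² = (31 + 9)² = 40² = 1600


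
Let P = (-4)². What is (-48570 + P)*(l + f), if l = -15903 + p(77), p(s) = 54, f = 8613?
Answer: 351336744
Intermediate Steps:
P = 16
l = -15849 (l = -15903 + 54 = -15849)
(-48570 + P)*(l + f) = (-48570 + 16)*(-15849 + 8613) = -48554*(-7236) = 351336744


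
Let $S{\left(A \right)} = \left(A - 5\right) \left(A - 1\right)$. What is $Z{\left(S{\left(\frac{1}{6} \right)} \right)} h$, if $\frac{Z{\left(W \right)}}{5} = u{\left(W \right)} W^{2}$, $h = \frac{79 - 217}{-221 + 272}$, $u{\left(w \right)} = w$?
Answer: $- \frac{350591875}{396576} \approx -884.05$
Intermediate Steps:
$h = - \frac{46}{17}$ ($h = - \frac{138}{51} = \left(-138\right) \frac{1}{51} = - \frac{46}{17} \approx -2.7059$)
$S{\left(A \right)} = \left(-1 + A\right) \left(-5 + A\right)$ ($S{\left(A \right)} = \left(-5 + A\right) \left(-1 + A\right) = \left(-1 + A\right) \left(-5 + A\right)$)
$Z{\left(W \right)} = 5 W^{3}$ ($Z{\left(W \right)} = 5 W W^{2} = 5 W^{3}$)
$Z{\left(S{\left(\frac{1}{6} \right)} \right)} h = 5 \left(5 + \left(\frac{1}{6}\right)^{2} - \frac{6}{6}\right)^{3} \left(- \frac{46}{17}\right) = 5 \left(5 + \left(\frac{1}{6}\right)^{2} - 1\right)^{3} \left(- \frac{46}{17}\right) = 5 \left(5 + \frac{1}{36} - 1\right)^{3} \left(- \frac{46}{17}\right) = 5 \left(\frac{145}{36}\right)^{3} \left(- \frac{46}{17}\right) = 5 \cdot \frac{3048625}{46656} \left(- \frac{46}{17}\right) = \frac{15243125}{46656} \left(- \frac{46}{17}\right) = - \frac{350591875}{396576}$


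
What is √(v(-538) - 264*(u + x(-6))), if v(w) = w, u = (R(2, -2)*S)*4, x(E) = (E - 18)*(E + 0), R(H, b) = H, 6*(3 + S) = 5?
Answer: I*√33978 ≈ 184.33*I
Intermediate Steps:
S = -13/6 (S = -3 + (⅙)*5 = -3 + ⅚ = -13/6 ≈ -2.1667)
x(E) = E*(-18 + E) (x(E) = (-18 + E)*E = E*(-18 + E))
u = -52/3 (u = (2*(-13/6))*4 = -13/3*4 = -52/3 ≈ -17.333)
√(v(-538) - 264*(u + x(-6))) = √(-538 - 264*(-52/3 - 6*(-18 - 6))) = √(-538 - 264*(-52/3 - 6*(-24))) = √(-538 - 264*(-52/3 + 144)) = √(-538 - 264*380/3) = √(-538 - 33440) = √(-33978) = I*√33978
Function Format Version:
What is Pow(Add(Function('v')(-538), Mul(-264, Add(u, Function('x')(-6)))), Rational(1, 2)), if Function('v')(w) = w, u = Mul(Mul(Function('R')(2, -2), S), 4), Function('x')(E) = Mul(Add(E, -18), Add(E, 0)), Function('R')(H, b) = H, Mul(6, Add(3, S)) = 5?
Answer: Mul(I, Pow(33978, Rational(1, 2))) ≈ Mul(184.33, I)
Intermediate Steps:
S = Rational(-13, 6) (S = Add(-3, Mul(Rational(1, 6), 5)) = Add(-3, Rational(5, 6)) = Rational(-13, 6) ≈ -2.1667)
Function('x')(E) = Mul(E, Add(-18, E)) (Function('x')(E) = Mul(Add(-18, E), E) = Mul(E, Add(-18, E)))
u = Rational(-52, 3) (u = Mul(Mul(2, Rational(-13, 6)), 4) = Mul(Rational(-13, 3), 4) = Rational(-52, 3) ≈ -17.333)
Pow(Add(Function('v')(-538), Mul(-264, Add(u, Function('x')(-6)))), Rational(1, 2)) = Pow(Add(-538, Mul(-264, Add(Rational(-52, 3), Mul(-6, Add(-18, -6))))), Rational(1, 2)) = Pow(Add(-538, Mul(-264, Add(Rational(-52, 3), Mul(-6, -24)))), Rational(1, 2)) = Pow(Add(-538, Mul(-264, Add(Rational(-52, 3), 144))), Rational(1, 2)) = Pow(Add(-538, Mul(-264, Rational(380, 3))), Rational(1, 2)) = Pow(Add(-538, -33440), Rational(1, 2)) = Pow(-33978, Rational(1, 2)) = Mul(I, Pow(33978, Rational(1, 2)))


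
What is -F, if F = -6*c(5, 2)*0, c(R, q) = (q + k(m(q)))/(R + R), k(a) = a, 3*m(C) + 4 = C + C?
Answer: 0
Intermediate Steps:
m(C) = -4/3 + 2*C/3 (m(C) = -4/3 + (C + C)/3 = -4/3 + (2*C)/3 = -4/3 + 2*C/3)
c(R, q) = (-4/3 + 5*q/3)/(2*R) (c(R, q) = (q + (-4/3 + 2*q/3))/(R + R) = (-4/3 + 5*q/3)/((2*R)) = (-4/3 + 5*q/3)*(1/(2*R)) = (-4/3 + 5*q/3)/(2*R))
F = 0 (F = -(-4 + 5*2)/5*0 = -(-4 + 10)/5*0 = -6/5*0 = 0)
-F = -1*0 = 0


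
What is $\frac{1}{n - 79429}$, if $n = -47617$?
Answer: $- \frac{1}{127046} \approx -7.8712 \cdot 10^{-6}$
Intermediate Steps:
$\frac{1}{n - 79429} = \frac{1}{-47617 - 79429} = \frac{1}{-127046} = - \frac{1}{127046}$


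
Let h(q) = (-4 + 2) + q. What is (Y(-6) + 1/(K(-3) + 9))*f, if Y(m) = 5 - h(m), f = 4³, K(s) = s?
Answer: 2528/3 ≈ 842.67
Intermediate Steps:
h(q) = -2 + q
f = 64
Y(m) = 7 - m (Y(m) = 5 - (-2 + m) = 5 + (2 - m) = 7 - m)
(Y(-6) + 1/(K(-3) + 9))*f = ((7 - 1*(-6)) + 1/(-3 + 9))*64 = ((7 + 6) + 1/6)*64 = (13 + ⅙)*64 = (79/6)*64 = 2528/3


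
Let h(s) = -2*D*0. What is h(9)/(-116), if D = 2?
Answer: 0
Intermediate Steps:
h(s) = 0 (h(s) = -2*2*0 = -4*0 = 0)
h(9)/(-116) = 0/(-116) = 0*(-1/116) = 0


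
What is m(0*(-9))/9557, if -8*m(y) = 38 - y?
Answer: -1/2012 ≈ -0.00049702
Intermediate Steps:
m(y) = -19/4 + y/8 (m(y) = -(38 - y)/8 = -19/4 + y/8)
m(0*(-9))/9557 = (-19/4 + (0*(-9))/8)/9557 = (-19/4 + (⅛)*0)*(1/9557) = (-19/4 + 0)*(1/9557) = -19/4*1/9557 = -1/2012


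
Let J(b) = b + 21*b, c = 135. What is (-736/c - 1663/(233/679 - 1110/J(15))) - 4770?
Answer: -857819221/203040 ≈ -4224.9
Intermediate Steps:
J(b) = 22*b
(-736/c - 1663/(233/679 - 1110/J(15))) - 4770 = (-736/135 - 1663/(233/679 - 1110/(22*15))) - 4770 = (-736*1/135 - 1663/(233*(1/679) - 1110/330)) - 4770 = (-736/135 - 1663/(233/679 - 1110*1/330)) - 4770 = (-736/135 - 1663/(233/679 - 37/11)) - 4770 = (-736/135 - 1663/(-22560/7469)) - 4770 = (-736/135 - 1663*(-7469/22560)) - 4770 = (-736/135 + 12420947/22560) - 4770 = 110681579/203040 - 4770 = -857819221/203040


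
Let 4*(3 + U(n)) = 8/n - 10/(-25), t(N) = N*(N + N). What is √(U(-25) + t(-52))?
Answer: √540502/10 ≈ 73.519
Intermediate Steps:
t(N) = 2*N² (t(N) = N*(2*N) = 2*N²)
U(n) = -29/10 + 2/n (U(n) = -3 + (8/n - 10/(-25))/4 = -3 + (8/n - 10*(-1/25))/4 = -3 + (8/n + ⅖)/4 = -3 + (⅖ + 8/n)/4 = -3 + (⅒ + 2/n) = -29/10 + 2/n)
√(U(-25) + t(-52)) = √((-29/10 + 2/(-25)) + 2*(-52)²) = √((-29/10 + 2*(-1/25)) + 2*2704) = √((-29/10 - 2/25) + 5408) = √(-149/50 + 5408) = √(270251/50) = √540502/10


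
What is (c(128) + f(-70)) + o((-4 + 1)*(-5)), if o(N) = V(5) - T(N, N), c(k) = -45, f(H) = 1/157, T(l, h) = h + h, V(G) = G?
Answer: -10989/157 ≈ -69.994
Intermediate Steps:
T(l, h) = 2*h
f(H) = 1/157
o(N) = 5 - 2*N
(c(128) + f(-70)) + o((-4 + 1)*(-5)) = (-45 + 1/157) + (5 - 2*(-4 + 1)*(-5)) = -7064/157 + (5 - (-6)*(-5)) = -7064/157 + (5 - 2*15) = -7064/157 + (5 - 30) = -7064/157 - 25 = -10989/157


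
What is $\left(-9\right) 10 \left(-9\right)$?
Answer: $810$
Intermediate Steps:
$\left(-9\right) 10 \left(-9\right) = \left(-90\right) \left(-9\right) = 810$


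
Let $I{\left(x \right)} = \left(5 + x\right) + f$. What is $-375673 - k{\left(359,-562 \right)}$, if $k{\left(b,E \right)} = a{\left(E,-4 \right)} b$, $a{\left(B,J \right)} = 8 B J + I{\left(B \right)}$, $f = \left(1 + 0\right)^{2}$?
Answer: $-6632325$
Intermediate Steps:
$f = 1$ ($f = 1^{2} = 1$)
$I{\left(x \right)} = 6 + x$ ($I{\left(x \right)} = \left(5 + x\right) + 1 = 6 + x$)
$a{\left(B,J \right)} = 6 + B + 8 B J$ ($a{\left(B,J \right)} = 8 B J + \left(6 + B\right) = 6 + B + 8 B J$)
$k{\left(b,E \right)} = b \left(6 - 31 E\right)$ ($k{\left(b,E \right)} = \left(6 + E + 8 E \left(-4\right)\right) b = \left(6 + E - 32 E\right) b = \left(6 - 31 E\right) b = b \left(6 - 31 E\right)$)
$-375673 - k{\left(359,-562 \right)} = -375673 - 359 \left(6 - -17422\right) = -375673 - 359 \left(6 + 17422\right) = -375673 - 359 \cdot 17428 = -375673 - 6256652 = -6632325$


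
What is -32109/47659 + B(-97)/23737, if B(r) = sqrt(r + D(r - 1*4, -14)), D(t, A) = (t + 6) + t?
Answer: -32109/47659 + I*sqrt(293)/23737 ≈ -0.67372 + 0.00072112*I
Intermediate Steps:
D(t, A) = 6 + 2*t (D(t, A) = (6 + t) + t = 6 + 2*t)
B(r) = sqrt(-2 + 3*r) (B(r) = sqrt(r + (6 + 2*(r - 1*4))) = sqrt(r + (6 + 2*(r - 4))) = sqrt(r + (6 + 2*(-4 + r))) = sqrt(r + (6 + (-8 + 2*r))) = sqrt(r + (-2 + 2*r)) = sqrt(-2 + 3*r))
-32109/47659 + B(-97)/23737 = -32109/47659 + sqrt(-2 + 3*(-97))/23737 = -32109*1/47659 + sqrt(-2 - 291)*(1/23737) = -32109/47659 + sqrt(-293)*(1/23737) = -32109/47659 + (I*sqrt(293))*(1/23737) = -32109/47659 + I*sqrt(293)/23737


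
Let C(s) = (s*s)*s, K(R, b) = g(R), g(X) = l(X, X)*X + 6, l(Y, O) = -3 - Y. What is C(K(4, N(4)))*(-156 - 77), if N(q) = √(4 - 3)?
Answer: 2480984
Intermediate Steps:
g(X) = 6 + X*(-3 - X) (g(X) = (-3 - X)*X + 6 = X*(-3 - X) + 6 = 6 + X*(-3 - X))
N(q) = 1 (N(q) = √1 = 1)
K(R, b) = 6 - R*(3 + R)
C(s) = s³ (C(s) = s²*s = s³)
C(K(4, N(4)))*(-156 - 77) = (6 - 1*4*(3 + 4))³*(-156 - 77) = (6 - 1*4*7)³*(-233) = (6 - 28)³*(-233) = (-22)³*(-233) = -10648*(-233) = 2480984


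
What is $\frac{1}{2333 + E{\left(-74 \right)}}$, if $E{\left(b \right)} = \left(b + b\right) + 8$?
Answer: $\frac{1}{2193} \approx 0.000456$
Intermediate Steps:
$E{\left(b \right)} = 8 + 2 b$ ($E{\left(b \right)} = 2 b + 8 = 8 + 2 b$)
$\frac{1}{2333 + E{\left(-74 \right)}} = \frac{1}{2333 + \left(8 + 2 \left(-74\right)\right)} = \frac{1}{2333 + \left(8 - 148\right)} = \frac{1}{2333 - 140} = \frac{1}{2193}$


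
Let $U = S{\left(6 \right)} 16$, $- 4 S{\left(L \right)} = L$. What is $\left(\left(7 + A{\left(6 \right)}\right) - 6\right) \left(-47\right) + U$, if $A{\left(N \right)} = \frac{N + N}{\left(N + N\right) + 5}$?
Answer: $- \frac{1771}{17} \approx -104.18$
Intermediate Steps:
$S{\left(L \right)} = - \frac{L}{4}$
$A{\left(N \right)} = \frac{2 N}{5 + 2 N}$ ($A{\left(N \right)} = \frac{2 N}{2 N + 5} = \frac{2 N}{5 + 2 N}$)
$U = -24$ ($U = \left(- \frac{1}{4}\right) 6 \cdot 16 = \left(- \frac{3}{2}\right) 16 = -24$)
$\left(\left(7 + A{\left(6 \right)}\right) - 6\right) \left(-47\right) + U = \left(\left(7 + 2 \cdot 6 \frac{1}{5 + 2 \cdot 6}\right) - 6\right) \left(-47\right) - 24 = \left(\left(7 + 2 \cdot 6 \frac{1}{5 + 12}\right) - 6\right) \left(-47\right) - 24 = \left(\left(7 + 2 \cdot 6 \cdot \frac{1}{17}\right) - 6\right) \left(-47\right) - 24 = \left(\left(7 + \frac{12}{17}\right) - 6\right) \left(-47\right) - 24 = \left(\frac{131}{17} - 6\right) \left(-47\right) - 24 = \frac{29}{17} \left(-47\right) - 24 = - \frac{1363}{17} - 24 = - \frac{1771}{17}$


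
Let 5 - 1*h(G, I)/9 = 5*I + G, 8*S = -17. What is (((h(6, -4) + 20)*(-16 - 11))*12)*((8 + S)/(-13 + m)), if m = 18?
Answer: -727137/10 ≈ -72714.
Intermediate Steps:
S = -17/8 (S = (⅛)*(-17) = -17/8 ≈ -2.1250)
h(G, I) = 45 - 45*I - 9*G (h(G, I) = 45 - 9*(5*I + G) = 45 - 9*(G + 5*I) = 45 + (-45*I - 9*G) = 45 - 45*I - 9*G)
(((h(6, -4) + 20)*(-16 - 11))*12)*((8 + S)/(-13 + m)) = ((((45 - 45*(-4) - 9*6) + 20)*(-16 - 11))*12)*((8 - 17/8)/(-13 + 18)) = ((((45 + 180 - 54) + 20)*(-27))*12)*((47/8)/5) = (((171 + 20)*(-27))*12)*((47/8)*(⅕)) = ((191*(-27))*12)*(47/40) = -5157*12*(47/40) = -61884*47/40 = -727137/10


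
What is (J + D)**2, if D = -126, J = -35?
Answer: 25921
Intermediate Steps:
(J + D)**2 = (-35 - 126)**2 = (-161)**2 = 25921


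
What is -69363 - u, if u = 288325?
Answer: -357688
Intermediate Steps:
-69363 - u = -69363 - 1*288325 = -69363 - 288325 = -357688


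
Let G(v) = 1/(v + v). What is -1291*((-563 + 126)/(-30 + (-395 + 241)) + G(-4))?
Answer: -11619/4 ≈ -2904.8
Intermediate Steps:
G(v) = 1/(2*v)
-1291*((-563 + 126)/(-30 + (-395 + 241)) + G(-4)) = -1291*((-563 + 126)/(-30 + (-395 + 241)) + (1/2)/(-4)) = -1291*(-437/(-30 - 154) + (1/2)*(-1/4)) = -1291*(-437/(-184) - 1/8) = -1291*(-437*(-1/184) - 1/8) = -1291*(19/8 - 1/8) = -1291*9/4 = -11619/4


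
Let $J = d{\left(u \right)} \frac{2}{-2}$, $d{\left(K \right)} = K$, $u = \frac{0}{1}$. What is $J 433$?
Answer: $0$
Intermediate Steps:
$u = 0$ ($u = 0 \cdot 1 = 0$)
$J = 0$ ($J = 0 \frac{2}{-2} = 0 \cdot 2 \left(- \frac{1}{2}\right) = 0 \left(-1\right) = 0$)
$J 433 = 0 \cdot 433 = 0$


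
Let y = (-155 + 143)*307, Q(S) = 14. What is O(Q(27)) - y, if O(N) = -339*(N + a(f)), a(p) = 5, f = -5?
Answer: -2757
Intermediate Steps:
O(N) = -1695 - 339*N (O(N) = -339*(N + 5) = -339*(5 + N) = -1695 - 339*N)
y = -3684 (y = -12*307 = -3684)
O(Q(27)) - y = (-1695 - 339*14) - 1*(-3684) = (-1695 - 4746) + 3684 = -6441 + 3684 = -2757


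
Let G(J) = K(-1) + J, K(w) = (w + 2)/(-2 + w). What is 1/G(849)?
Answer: 3/2546 ≈ 0.0011783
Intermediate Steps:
K(w) = (2 + w)/(-2 + w)
G(J) = -⅓ + J (G(J) = (2 - 1)/(-2 - 1) + J = 1/(-3) + J = -⅓*1 + J = -⅓ + J)
1/G(849) = 1/(-⅓ + 849) = 1/(2546/3) = 3/2546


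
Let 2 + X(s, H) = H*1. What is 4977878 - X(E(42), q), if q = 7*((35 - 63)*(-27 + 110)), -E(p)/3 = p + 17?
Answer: 4994148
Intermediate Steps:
E(p) = -51 - 3*p (E(p) = -3*(p + 17) = -3*(17 + p) = -51 - 3*p)
q = -16268 (q = 7*(-28*83) = 7*(-2324) = -16268)
X(s, H) = -2 + H (X(s, H) = -2 + H*1 = -2 + H)
4977878 - X(E(42), q) = 4977878 - (-2 - 16268) = 4977878 - 1*(-16270) = 4977878 + 16270 = 4994148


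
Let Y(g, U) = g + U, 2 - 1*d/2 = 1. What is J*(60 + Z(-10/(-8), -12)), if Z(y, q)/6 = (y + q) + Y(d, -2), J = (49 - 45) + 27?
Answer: -279/2 ≈ -139.50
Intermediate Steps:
d = 2 (d = 4 - 2*1 = 4 - 2 = 2)
J = 31 (J = 4 + 27 = 31)
Y(g, U) = U + g
Z(y, q) = 6*q + 6*y (Z(y, q) = 6*((y + q) + (-2 + 2)) = 6*((q + y) + 0) = 6*(q + y) = 6*q + 6*y)
J*(60 + Z(-10/(-8), -12)) = 31*(60 + (6*(-12) + 6*(-10/(-8)))) = 31*(60 + (-72 + 6*(-10*(-1/8)))) = 31*(60 + (-72 + 6*(5/4))) = 31*(60 + (-72 + 15/2)) = 31*(60 - 129/2) = 31*(-9/2) = -279/2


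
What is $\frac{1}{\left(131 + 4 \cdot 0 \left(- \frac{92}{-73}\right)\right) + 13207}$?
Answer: $\frac{1}{13338} \approx 7.4974 \cdot 10^{-5}$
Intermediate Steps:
$\frac{1}{\left(131 + 4 \cdot 0 \left(- \frac{92}{-73}\right)\right) + 13207} = \frac{1}{\left(131 + 0 \left(\left(-92\right) \left(- \frac{1}{73}\right)\right)\right) + 13207} = \frac{1}{\left(131 + 0 \cdot \frac{92}{73}\right) + 13207} = \frac{1}{\left(131 + 0\right) + 13207} = \frac{1}{131 + 13207} = \frac{1}{13338}$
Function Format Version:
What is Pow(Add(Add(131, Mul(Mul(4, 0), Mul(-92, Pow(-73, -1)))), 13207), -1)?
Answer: Rational(1, 13338) ≈ 7.4974e-5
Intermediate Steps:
Pow(Add(Add(131, Mul(Mul(4, 0), Mul(-92, Pow(-73, -1)))), 13207), -1) = Pow(Add(Add(131, Mul(0, Mul(-92, Rational(-1, 73)))), 13207), -1) = Pow(Add(Add(131, Mul(0, Rational(92, 73))), 13207), -1) = Pow(Add(Add(131, 0), 13207), -1) = Pow(Add(131, 13207), -1) = Pow(13338, -1) = Rational(1, 13338)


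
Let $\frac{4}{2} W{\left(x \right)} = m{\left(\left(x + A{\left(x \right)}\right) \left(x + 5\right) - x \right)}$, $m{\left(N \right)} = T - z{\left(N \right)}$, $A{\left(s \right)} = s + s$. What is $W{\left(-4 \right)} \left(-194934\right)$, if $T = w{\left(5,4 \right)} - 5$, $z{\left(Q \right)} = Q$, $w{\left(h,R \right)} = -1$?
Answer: $-194934$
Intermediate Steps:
$A{\left(s \right)} = 2 s$
$T = -6$ ($T = -1 - 5 = -6$)
$m{\left(N \right)} = -6 - N$
$W{\left(x \right)} = -3 + \frac{x}{2} - \frac{3 x \left(5 + x\right)}{2}$ ($W{\left(x \right)} = \frac{-6 - \left(\left(x + 2 x\right) \left(x + 5\right) - x\right)}{2} = \frac{-6 - \left(3 x \left(5 + x\right) - x\right)}{2} = \frac{-6 - \left(- x + 3 x \left(5 + x\right)\right)}{2} = \frac{-6 + x - 3 x \left(5 + x\right)}{2} = -3 + \frac{x}{2} - \frac{3 x \left(5 + x\right)}{2}$)
$W{\left(-4 \right)} \left(-194934\right) = \left(-3 - -28 - \frac{3 \left(-4\right)^{2}}{2}\right) \left(-194934\right) = \left(-3 + 28 - 24\right) \left(-194934\right) = 1 \left(-194934\right) = -194934$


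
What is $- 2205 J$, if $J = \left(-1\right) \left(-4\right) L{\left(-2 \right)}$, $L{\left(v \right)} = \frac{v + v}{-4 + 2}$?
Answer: $-17640$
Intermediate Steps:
$L{\left(v \right)} = - v$ ($L{\left(v \right)} = \frac{2 v}{-2} = 2 v \left(- \frac{1}{2}\right) = - v$)
$J = 8$ ($J = \left(-1\right) \left(-4\right) \left(\left(-1\right) \left(-2\right)\right) = 4 \cdot 2 = 8$)
$- 2205 J = \left(-2205\right) 8 = -17640$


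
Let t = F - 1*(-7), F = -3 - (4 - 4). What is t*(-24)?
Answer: -96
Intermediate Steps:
F = -3 (F = -3 - 1*0 = -3 + 0 = -3)
t = 4 (t = -3 - 1*(-7) = -3 + 7 = 4)
t*(-24) = 4*(-24) = -96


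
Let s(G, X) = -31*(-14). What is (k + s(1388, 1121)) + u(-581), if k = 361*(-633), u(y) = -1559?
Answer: -229638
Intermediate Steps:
k = -228513
s(G, X) = 434
(k + s(1388, 1121)) + u(-581) = (-228513 + 434) - 1559 = -228079 - 1559 = -229638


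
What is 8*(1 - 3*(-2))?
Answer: 56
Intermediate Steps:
8*(1 - 3*(-2)) = 8*(1 + 6) = 8*7 = 56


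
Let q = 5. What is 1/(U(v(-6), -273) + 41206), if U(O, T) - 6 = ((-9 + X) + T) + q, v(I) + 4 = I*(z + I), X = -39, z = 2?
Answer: 1/40896 ≈ 2.4452e-5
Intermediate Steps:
v(I) = -4 + I*(2 + I)
U(O, T) = -37 + T (U(O, T) = 6 + (((-9 - 39) + T) + 5) = 6 + ((-48 + T) + 5) = 6 + (-43 + T) = -37 + T)
1/(U(v(-6), -273) + 41206) = 1/((-37 - 273) + 41206) = 1/(-310 + 41206) = 1/40896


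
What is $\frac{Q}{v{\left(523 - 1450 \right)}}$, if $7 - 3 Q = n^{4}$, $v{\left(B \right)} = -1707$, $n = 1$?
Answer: $- \frac{2}{1707} \approx -0.0011716$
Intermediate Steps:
$Q = 2$ ($Q = \frac{7}{3} - \frac{1^{4}}{3} = \frac{7}{3} - \frac{1}{3} = 2$)
$\frac{Q}{v{\left(523 - 1450 \right)}} = \frac{2}{-1707} = 2 \left(- \frac{1}{1707}\right) = - \frac{2}{1707}$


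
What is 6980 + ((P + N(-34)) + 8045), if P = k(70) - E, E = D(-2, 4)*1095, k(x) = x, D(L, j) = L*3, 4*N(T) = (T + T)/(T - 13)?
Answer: 1018272/47 ≈ 21665.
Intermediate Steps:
N(T) = T/(2*(-13 + T)) (N(T) = ((T + T)/(T - 13))/4 = ((2*T)/(-13 + T))/4 = (2*T/(-13 + T))/4 = T/(2*(-13 + T)))
D(L, j) = 3*L
E = -6570 (E = (3*(-2))*1095 = -6*1095 = -6570)
P = 6640 (P = 70 - 1*(-6570) = 70 + 6570 = 6640)
6980 + ((P + N(-34)) + 8045) = 6980 + ((6640 + (½)*(-34)/(-13 - 34)) + 8045) = 6980 + ((6640 + (½)*(-34)/(-47)) + 8045) = 6980 + ((6640 + (½)*(-34)*(-1/47)) + 8045) = 6980 + ((6640 + 17/47) + 8045) = 6980 + (312097/47 + 8045) = 6980 + 690212/47 = 1018272/47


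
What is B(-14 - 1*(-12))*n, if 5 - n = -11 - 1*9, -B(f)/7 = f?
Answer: 350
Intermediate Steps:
B(f) = -7*f
n = 25 (n = 5 - (-11 - 1*9) = 5 - (-11 - 9) = 5 - 1*(-20) = 5 + 20 = 25)
B(-14 - 1*(-12))*n = -7*(-14 - 1*(-12))*25 = -7*(-14 + 12)*25 = -7*(-2)*25 = 14*25 = 350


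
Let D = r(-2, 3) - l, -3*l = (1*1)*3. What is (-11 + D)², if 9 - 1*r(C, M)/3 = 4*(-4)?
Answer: 4225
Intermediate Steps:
l = -1 (l = -1*1*3/3 = -3/3 = -⅓*3 = -1)
r(C, M) = 75 (r(C, M) = 27 - 12*(-4) = 27 - 3*(-16) = 27 + 48 = 75)
D = 76 (D = 75 - 1*(-1) = 75 + 1 = 76)
(-11 + D)² = (-11 + 76)² = 65² = 4225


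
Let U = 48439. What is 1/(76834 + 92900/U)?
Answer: 48439/3721855026 ≈ 1.3015e-5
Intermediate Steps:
1/(76834 + 92900/U) = 1/(76834 + 92900/48439) = 1/(3721855026/48439) = 48439/3721855026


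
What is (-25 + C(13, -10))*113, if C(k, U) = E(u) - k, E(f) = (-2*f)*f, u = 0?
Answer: -4294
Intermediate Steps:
E(f) = -2*f**2
C(k, U) = -k (C(k, U) = -2*0**2 - k = -2*0 - k = 0 - k = -k)
(-25 + C(13, -10))*113 = (-25 - 1*13)*113 = (-25 - 13)*113 = -38*113 = -4294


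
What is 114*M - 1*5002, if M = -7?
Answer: -5800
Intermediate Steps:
114*M - 1*5002 = 114*(-7) - 1*5002 = -798 - 5002 = -5800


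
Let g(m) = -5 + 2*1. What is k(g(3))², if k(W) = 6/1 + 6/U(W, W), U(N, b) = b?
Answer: 16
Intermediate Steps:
g(m) = -3 (g(m) = -5 + 2 = -3)
k(W) = 6 + 6/W (k(W) = 6/1 + 6/W = 6*1 + 6/W = 6 + 6/W)
k(g(3))² = (6 + 6/(-3))² = (6 + 6*(-⅓))² = (6 - 2)² = 4² = 16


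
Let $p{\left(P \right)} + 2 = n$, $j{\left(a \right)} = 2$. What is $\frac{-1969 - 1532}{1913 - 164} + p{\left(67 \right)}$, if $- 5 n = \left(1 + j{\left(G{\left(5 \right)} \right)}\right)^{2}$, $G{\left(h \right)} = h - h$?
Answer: $- \frac{16912}{2915} \approx -5.8017$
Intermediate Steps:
$G{\left(h \right)} = 0$
$n = - \frac{9}{5}$ ($n = - \frac{\left(1 + 2\right)^{2}}{5} = - \frac{3^{2}}{5} = \left(- \frac{1}{5}\right) 9 = - \frac{9}{5} \approx -1.8$)
$p{\left(P \right)} = - \frac{19}{5}$ ($p{\left(P \right)} = -2 - \frac{9}{5} = - \frac{19}{5}$)
$\frac{-1969 - 1532}{1913 - 164} + p{\left(67 \right)} = \frac{-1969 - 1532}{1913 - 164} - \frac{19}{5} = - \frac{3501}{1749} - \frac{19}{5} = \left(-3501\right) \frac{1}{1749} - \frac{19}{5} = - \frac{1167}{583} - \frac{19}{5} = - \frac{16912}{2915}$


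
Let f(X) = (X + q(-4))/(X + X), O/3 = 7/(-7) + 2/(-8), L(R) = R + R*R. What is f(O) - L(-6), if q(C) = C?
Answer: -869/30 ≈ -28.967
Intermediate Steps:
L(R) = R + R**2
O = -15/4 (O = 3*(7/(-7) + 2/(-8)) = 3*(7*(-1/7) + 2*(-1/8)) = 3*(-1 - 1/4) = 3*(-5/4) = -15/4 ≈ -3.7500)
f(X) = (-4 + X)/(2*X) (f(X) = (X - 4)/(X + X) = (-4 + X)/((2*X)) = (-4 + X)*(1/(2*X)) = (-4 + X)/(2*X))
f(O) - L(-6) = (-4 - 15/4)/(2*(-15/4)) - (-6)*(1 - 6) = (1/2)*(-4/15)*(-31/4) - (-6)*(-5) = 31/30 - 1*30 = 31/30 - 30 = -869/30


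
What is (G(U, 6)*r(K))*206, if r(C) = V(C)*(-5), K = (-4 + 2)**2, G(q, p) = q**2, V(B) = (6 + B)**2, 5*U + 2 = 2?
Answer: 0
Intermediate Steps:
U = 0 (U = -2/5 + (1/5)*2 = -2/5 + 2/5 = 0)
K = 4 (K = (-2)**2 = 4)
r(C) = -5*(6 + C)**2 (r(C) = (6 + C)**2*(-5) = -5*(6 + C)**2)
(G(U, 6)*r(K))*206 = (0**2*(-5*(6 + 4)**2))*206 = (0*(-5*10**2))*206 = (0*(-5*100))*206 = (0*(-500))*206 = 0*206 = 0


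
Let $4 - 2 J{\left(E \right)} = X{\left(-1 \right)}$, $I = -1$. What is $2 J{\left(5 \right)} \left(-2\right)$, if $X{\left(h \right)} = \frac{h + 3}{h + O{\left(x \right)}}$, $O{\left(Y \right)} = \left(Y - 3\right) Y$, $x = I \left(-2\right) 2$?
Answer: $- \frac{20}{3} \approx -6.6667$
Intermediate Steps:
$x = 4$ ($x = \left(-1\right) \left(-2\right) 2 = 2 \cdot 2 = 4$)
$O{\left(Y \right)} = Y \left(-3 + Y\right)$ ($O{\left(Y \right)} = \left(-3 + Y\right) Y = Y \left(-3 + Y\right)$)
$X{\left(h \right)} = \frac{3 + h}{4 + h}$ ($X{\left(h \right)} = \frac{h + 3}{h + 4 \left(-3 + 4\right)} = \frac{3 + h}{h + 4 \cdot 1} = \frac{3 + h}{h + 4} = \frac{3 + h}{4 + h}$)
$J{\left(E \right)} = \frac{5}{3}$ ($J{\left(E \right)} = 2 - \frac{\frac{1}{4 - 1} \left(3 - 1\right)}{2} = 2 - \frac{\frac{1}{3} \cdot 2}{2} = 2 - \frac{1}{3} = \frac{5}{3}$)
$2 J{\left(5 \right)} \left(-2\right) = 2 \cdot \frac{5}{3} \left(-2\right) = \frac{10}{3} \left(-2\right) = - \frac{20}{3}$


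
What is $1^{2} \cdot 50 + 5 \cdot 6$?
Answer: $80$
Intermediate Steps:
$1^{2} \cdot 50 + 5 \cdot 6 = 1 \cdot 50 + 30 = 50 + 30 = 80$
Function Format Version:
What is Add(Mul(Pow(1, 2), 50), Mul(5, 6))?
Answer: 80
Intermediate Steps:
Add(Mul(Pow(1, 2), 50), Mul(5, 6)) = Add(Mul(1, 50), 30) = Add(50, 30) = 80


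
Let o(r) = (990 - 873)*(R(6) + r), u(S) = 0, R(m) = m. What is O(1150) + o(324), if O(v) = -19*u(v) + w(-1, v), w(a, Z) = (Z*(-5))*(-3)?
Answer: 55860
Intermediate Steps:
w(a, Z) = 15*Z (w(a, Z) = -5*Z*(-3) = 15*Z)
o(r) = 702 + 117*r (o(r) = (990 - 873)*(6 + r) = 117*(6 + r) = 702 + 117*r)
O(v) = 15*v (O(v) = -19*0 + 15*v = 0 + 15*v = 15*v)
O(1150) + o(324) = 15*1150 + (702 + 117*324) = 17250 + (702 + 37908) = 17250 + 38610 = 55860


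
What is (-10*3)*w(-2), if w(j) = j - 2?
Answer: 120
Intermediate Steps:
w(j) = -2 + j
(-10*3)*w(-2) = (-10*3)*(-2 - 2) = -30*(-4) = 120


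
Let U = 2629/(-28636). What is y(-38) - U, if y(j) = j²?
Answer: 41353013/28636 ≈ 1444.1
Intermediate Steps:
U = -2629/28636 (U = 2629*(-1/28636) = -2629/28636 ≈ -0.091807)
y(-38) - U = (-38)² - 1*(-2629/28636) = 1444 + 2629/28636 = 41353013/28636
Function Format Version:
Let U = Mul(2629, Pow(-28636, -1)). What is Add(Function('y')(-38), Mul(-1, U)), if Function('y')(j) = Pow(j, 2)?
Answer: Rational(41353013, 28636) ≈ 1444.1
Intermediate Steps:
U = Rational(-2629, 28636) (U = Mul(2629, Rational(-1, 28636)) = Rational(-2629, 28636) ≈ -0.091807)
Add(Function('y')(-38), Mul(-1, U)) = Add(Pow(-38, 2), Mul(-1, Rational(-2629, 28636))) = Add(1444, Rational(2629, 28636)) = Rational(41353013, 28636)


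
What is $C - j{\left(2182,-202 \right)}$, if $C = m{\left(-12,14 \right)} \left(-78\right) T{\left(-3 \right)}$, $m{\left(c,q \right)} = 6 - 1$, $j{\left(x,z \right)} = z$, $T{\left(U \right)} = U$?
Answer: $1372$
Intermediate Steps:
$m{\left(c,q \right)} = 5$
$C = 1170$ ($C = 5 \left(-78\right) \left(-3\right) = \left(-390\right) \left(-3\right) = 1170$)
$C - j{\left(2182,-202 \right)} = 1170 - -202 = 1170 + 202 = 1372$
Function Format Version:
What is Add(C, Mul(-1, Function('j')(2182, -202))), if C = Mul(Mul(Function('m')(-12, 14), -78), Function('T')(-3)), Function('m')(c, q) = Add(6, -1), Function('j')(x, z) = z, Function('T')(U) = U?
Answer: 1372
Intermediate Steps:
Function('m')(c, q) = 5
C = 1170 (C = Mul(Mul(5, -78), -3) = Mul(-390, -3) = 1170)
Add(C, Mul(-1, Function('j')(2182, -202))) = Add(1170, Mul(-1, -202)) = Add(1170, 202) = 1372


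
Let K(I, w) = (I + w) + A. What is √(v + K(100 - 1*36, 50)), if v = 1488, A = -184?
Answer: √1418 ≈ 37.656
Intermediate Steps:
K(I, w) = -184 + I + w (K(I, w) = (I + w) - 184 = -184 + I + w)
√(v + K(100 - 1*36, 50)) = √(1488 + (-184 + (100 - 1*36) + 50)) = √(1488 + (-184 + (100 - 36) + 50)) = √(1488 + (-184 + 64 + 50)) = √(1488 - 70) = √1418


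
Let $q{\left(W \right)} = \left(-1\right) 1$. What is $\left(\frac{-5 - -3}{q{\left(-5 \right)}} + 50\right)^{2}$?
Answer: $2704$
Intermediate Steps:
$q{\left(W \right)} = -1$
$\left(\frac{-5 - -3}{q{\left(-5 \right)}} + 50\right)^{2} = \left(\frac{-5 - -3}{-1} + 50\right)^{2} = \left(\left(-5 + 3\right) \left(-1\right) + 50\right)^{2} = \left(\left(-2\right) \left(-1\right) + 50\right)^{2} = \left(2 + 50\right)^{2} = 52^{2} = 2704$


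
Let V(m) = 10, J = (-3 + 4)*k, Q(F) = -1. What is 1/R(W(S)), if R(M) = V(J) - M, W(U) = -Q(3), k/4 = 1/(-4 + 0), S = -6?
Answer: ⅑ ≈ 0.11111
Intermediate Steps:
k = -1 (k = 4/(-4 + 0) = 4/(-4) = 4*(-¼) = -1)
J = -1 (J = (-3 + 4)*(-1) = 1*(-1) = -1)
W(U) = 1 (W(U) = -1*(-1) = 1)
R(M) = 10 - M
1/R(W(S)) = 1/(10 - 1*1) = 1/(10 - 1) = 1/9 = ⅑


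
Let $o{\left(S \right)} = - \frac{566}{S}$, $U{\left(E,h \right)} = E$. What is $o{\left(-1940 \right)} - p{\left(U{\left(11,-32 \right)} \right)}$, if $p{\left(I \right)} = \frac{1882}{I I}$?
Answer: $- \frac{1791297}{117370} \approx -15.262$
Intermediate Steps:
$p{\left(I \right)} = \frac{1882}{I^{2}}$
$o{\left(-1940 \right)} - p{\left(U{\left(11,-32 \right)} \right)} = - \frac{566}{-1940} - \frac{1882}{121} = \left(-566\right) \left(- \frac{1}{1940}\right) - 1882 \cdot \frac{1}{121} = \frac{283}{970} - \frac{1882}{121} = - \frac{1791297}{117370}$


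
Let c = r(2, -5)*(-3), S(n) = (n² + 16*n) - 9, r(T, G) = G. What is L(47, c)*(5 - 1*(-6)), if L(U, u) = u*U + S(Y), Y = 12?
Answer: 11352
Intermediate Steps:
S(n) = -9 + n² + 16*n
c = 15 (c = -5*(-3) = 15)
L(U, u) = 327 + U*u (L(U, u) = u*U + (-9 + 12² + 16*12) = U*u + (-9 + 144 + 192) = U*u + 327 = 327 + U*u)
L(47, c)*(5 - 1*(-6)) = (327 + 47*15)*(5 - 1*(-6)) = (327 + 705)*(5 + 6) = 1032*11 = 11352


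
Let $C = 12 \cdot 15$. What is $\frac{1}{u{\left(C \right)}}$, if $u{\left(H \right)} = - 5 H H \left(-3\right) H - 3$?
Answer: $\frac{1}{87479997} \approx 1.1431 \cdot 10^{-8}$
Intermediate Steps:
$C = 180$
$u{\left(H \right)} = -3 + 15 H^{3}$ ($u{\left(H \right)} = - 5 H^{2} \left(-3\right) H - 3 = - 5 - 3 H^{2} H - 3 = - 5 \left(- 3 H^{3}\right) - 3 = 15 H^{3} - 3 = -3 + 15 H^{3}$)
$\frac{1}{u{\left(C \right)}} = \frac{1}{-3 + 15 \cdot 180^{3}} = \frac{1}{-3 + 15 \cdot 5832000} = \frac{1}{-3 + 87480000} = \frac{1}{87479997}$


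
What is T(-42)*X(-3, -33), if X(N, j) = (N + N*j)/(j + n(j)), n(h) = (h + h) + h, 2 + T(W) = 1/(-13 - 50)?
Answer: 1016/693 ≈ 1.4661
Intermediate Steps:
T(W) = -127/63 (T(W) = -2 + 1/(-13 - 50) = -2 + 1/(-63) = -2 - 1/63 = -127/63)
n(h) = 3*h (n(h) = 2*h + h = 3*h)
X(N, j) = (N + N*j)/(4*j) (X(N, j) = (N + N*j)/(j + 3*j) = (N + N*j)/((4*j)) = (N + N*j)*(1/(4*j)) = (N + N*j)/(4*j))
T(-42)*X(-3, -33) = -127*(-3)*(1 - 33)/(252*(-33)) = -127*(-3)*(-1)*(-32)/(252*33) = -127/63*(-8/11) = 1016/693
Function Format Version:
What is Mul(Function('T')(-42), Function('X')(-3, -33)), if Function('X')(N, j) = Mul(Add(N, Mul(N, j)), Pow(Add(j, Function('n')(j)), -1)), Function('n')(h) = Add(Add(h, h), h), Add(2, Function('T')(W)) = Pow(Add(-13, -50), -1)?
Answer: Rational(1016, 693) ≈ 1.4661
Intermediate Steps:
Function('T')(W) = Rational(-127, 63) (Function('T')(W) = Add(-2, Pow(Add(-13, -50), -1)) = Add(-2, Pow(-63, -1)) = Add(-2, Rational(-1, 63)) = Rational(-127, 63))
Function('n')(h) = Mul(3, h) (Function('n')(h) = Add(Mul(2, h), h) = Mul(3, h))
Function('X')(N, j) = Mul(Rational(1, 4), Pow(j, -1), Add(N, Mul(N, j))) (Function('X')(N, j) = Mul(Add(N, Mul(N, j)), Pow(Add(j, Mul(3, j)), -1)) = Mul(Add(N, Mul(N, j)), Pow(Mul(4, j), -1)) = Mul(Add(N, Mul(N, j)), Mul(Rational(1, 4), Pow(j, -1))) = Mul(Rational(1, 4), Pow(j, -1), Add(N, Mul(N, j))))
Mul(Function('T')(-42), Function('X')(-3, -33)) = Mul(Rational(-127, 63), Mul(Rational(1, 4), -3, Pow(-33, -1), Add(1, -33))) = Mul(Rational(-127, 63), Mul(Rational(1, 4), -3, Rational(-1, 33), -32)) = Mul(Rational(-127, 63), Rational(-8, 11)) = Rational(1016, 693)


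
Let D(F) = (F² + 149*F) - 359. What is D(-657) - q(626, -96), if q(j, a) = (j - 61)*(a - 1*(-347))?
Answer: 191582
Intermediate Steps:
D(F) = -359 + F² + 149*F
q(j, a) = (-61 + j)*(347 + a) (q(j, a) = (-61 + j)*(a + 347) = (-61 + j)*(347 + a))
D(-657) - q(626, -96) = (-359 + (-657)² + 149*(-657)) - (-21167 - 61*(-96) + 347*626 - 96*626) = (-359 + 431649 - 97893) - (-21167 + 5856 + 217222 - 60096) = 333397 - 1*141815 = 333397 - 141815 = 191582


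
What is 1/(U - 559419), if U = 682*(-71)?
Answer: -1/607841 ≈ -1.6452e-6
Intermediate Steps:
U = -48422
1/(U - 559419) = 1/(-48422 - 559419) = 1/(-607841) = -1/607841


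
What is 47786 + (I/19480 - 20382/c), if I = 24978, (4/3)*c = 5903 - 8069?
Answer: 504212670827/10548420 ≈ 47800.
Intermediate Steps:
c = -3249/2 (c = 3*(5903 - 8069)/4 = (¾)*(-2166) = -3249/2 ≈ -1624.5)
47786 + (I/19480 - 20382/c) = 47786 + (24978/19480 - 20382/(-3249/2)) = 47786 + (24978*(1/19480) - 20382*(-2/3249)) = 47786 + (12489/9740 + 13588/1083) = 47786 + 145872707/10548420 = 504212670827/10548420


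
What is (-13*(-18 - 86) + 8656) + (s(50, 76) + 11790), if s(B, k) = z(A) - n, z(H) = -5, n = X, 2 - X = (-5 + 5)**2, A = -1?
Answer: 21791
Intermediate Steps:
X = 2 (X = 2 - (-5 + 5)**2 = 2 - 1*0**2 = 2 - 1*0 = 2 + 0 = 2)
n = 2
s(B, k) = -7 (s(B, k) = -5 - 1*2 = -5 - 2 = -7)
(-13*(-18 - 86) + 8656) + (s(50, 76) + 11790) = (-13*(-18 - 86) + 8656) + (-7 + 11790) = (-13*(-104) + 8656) + 11783 = (1352 + 8656) + 11783 = 10008 + 11783 = 21791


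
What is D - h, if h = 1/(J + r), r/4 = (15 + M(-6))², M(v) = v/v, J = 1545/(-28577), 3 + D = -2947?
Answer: -86320872427/29261303 ≈ -2950.0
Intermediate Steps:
D = -2950 (D = -3 - 2947 = -2950)
J = -1545/28577 (J = 1545*(-1/28577) = -1545/28577 ≈ -0.054064)
M(v) = 1
r = 1024 (r = 4*(15 + 1)² = 4*16² = 4*256 = 1024)
h = 28577/29261303 (h = 1/(-1545/28577 + 1024) = 1/(29261303/28577) = 28577/29261303 ≈ 0.00097661)
D - h = -2950 - 1*28577/29261303 = -2950 - 28577/29261303 = -86320872427/29261303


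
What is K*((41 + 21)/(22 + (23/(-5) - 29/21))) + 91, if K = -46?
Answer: -73199/841 ≈ -87.038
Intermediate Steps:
K*((41 + 21)/(22 + (23/(-5) - 29/21))) + 91 = -46*(41 + 21)/(22 + (23/(-5) - 29/21)) + 91 = -2852/(22 + (23*(-⅕) - 29*1/21)) + 91 = -2852/(22 + (-23/5 - 29/21)) + 91 = -2852/(22 - 628/105) + 91 = -2852/1682/105 + 91 = -2852*105/1682 + 91 = -46*3255/841 + 91 = -149730/841 + 91 = -73199/841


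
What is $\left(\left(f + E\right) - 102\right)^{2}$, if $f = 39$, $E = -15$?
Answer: $6084$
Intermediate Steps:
$\left(\left(f + E\right) - 102\right)^{2} = \left(\left(39 - 15\right) - 102\right)^{2} = \left(24 - 102\right)^{2} = \left(-78\right)^{2} = 6084$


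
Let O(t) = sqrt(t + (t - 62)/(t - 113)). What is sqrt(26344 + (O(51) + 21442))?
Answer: sqrt(183689384 + 62*sqrt(196726))/62 ≈ 218.62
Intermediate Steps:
O(t) = sqrt(t + (-62 + t)/(-113 + t))
sqrt(26344 + (O(51) + 21442)) = sqrt(26344 + (sqrt((-62 + 51 + 51*(-113 + 51))/(-113 + 51)) + 21442)) = sqrt(26344 + (sqrt((-62 + 51 + 51*(-62))/(-62)) + 21442)) = sqrt(26344 + (sqrt(-(-62 + 51 - 3162)/62) + 21442)) = sqrt(26344 + (sqrt(-1/62*(-3173)) + 21442)) = sqrt(26344 + (sqrt(3173/62) + 21442)) = sqrt(26344 + (sqrt(196726)/62 + 21442)) = sqrt(26344 + (21442 + sqrt(196726)/62)) = sqrt(47786 + sqrt(196726)/62)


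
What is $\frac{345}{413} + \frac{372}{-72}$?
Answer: $- \frac{10733}{2478} \approx -4.3313$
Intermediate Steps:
$\frac{345}{413} + \frac{372}{-72} = 345 \cdot \frac{1}{413} + 372 \left(- \frac{1}{72}\right) = \frac{345}{413} - \frac{31}{6} = - \frac{10733}{2478}$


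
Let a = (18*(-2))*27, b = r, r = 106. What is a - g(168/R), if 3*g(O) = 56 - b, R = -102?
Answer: -2866/3 ≈ -955.33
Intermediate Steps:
b = 106
a = -972 (a = -36*27 = -972)
g(O) = -50/3 (g(O) = (56 - 1*106)/3 = (56 - 106)/3 = (⅓)*(-50) = -50/3)
a - g(168/R) = -972 - 1*(-50/3) = -972 + 50/3 = -2866/3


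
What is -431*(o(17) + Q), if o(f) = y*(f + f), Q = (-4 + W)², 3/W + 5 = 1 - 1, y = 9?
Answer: -3525149/25 ≈ -1.4101e+5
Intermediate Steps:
W = -⅗ (W = 3/(-5 + (1 - 1)) = 3/(-5 + 0) = 3/(-5) = 3*(-⅕) = -⅗ ≈ -0.60000)
Q = 529/25 (Q = (-4 - ⅗)² = (-23/5)² = 529/25 ≈ 21.160)
o(f) = 18*f (o(f) = 9*(f + f) = 9*(2*f) = 18*f)
-431*(o(17) + Q) = -431*(18*17 + 529/25) = -431*(306 + 529/25) = -431*8179/25 = -3525149/25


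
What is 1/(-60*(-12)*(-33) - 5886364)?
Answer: -1/5910124 ≈ -1.6920e-7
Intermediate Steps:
1/(-60*(-12)*(-33) - 5886364) = 1/(-30*(-24)*(-33) - 5886364) = 1/(720*(-33) - 5886364) = 1/(-23760 - 5886364) = 1/(-5910124) = -1/5910124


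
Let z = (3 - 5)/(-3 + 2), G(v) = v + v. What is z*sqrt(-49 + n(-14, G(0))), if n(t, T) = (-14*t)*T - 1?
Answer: 10*I*sqrt(2) ≈ 14.142*I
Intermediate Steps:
G(v) = 2*v
z = 2 (z = -2/(-1) = -2*(-1) = 2)
n(t, T) = -1 - 14*T*t (n(t, T) = -14*T*t - 1 = -1 - 14*T*t)
z*sqrt(-49 + n(-14, G(0))) = 2*sqrt(-49 + (-1 - 14*2*0*(-14))) = 2*sqrt(-49 + (-1 - 14*0*(-14))) = 2*sqrt(-49 + (-1 + 0)) = 2*sqrt(-49 - 1) = 2*sqrt(-50) = 2*(5*I*sqrt(2)) = 10*I*sqrt(2)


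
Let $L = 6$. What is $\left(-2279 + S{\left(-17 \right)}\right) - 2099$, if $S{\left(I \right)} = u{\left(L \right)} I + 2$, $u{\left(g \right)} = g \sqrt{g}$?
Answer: $-4376 - 102 \sqrt{6} \approx -4625.9$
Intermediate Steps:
$u{\left(g \right)} = g^{\frac{3}{2}}$
$S{\left(I \right)} = 2 + 6 I \sqrt{6}$ ($S{\left(I \right)} = 6^{\frac{3}{2}} I + 2 = 6 \sqrt{6} I + 2 = 6 I \sqrt{6} + 2 = 2 + 6 I \sqrt{6}$)
$\left(-2279 + S{\left(-17 \right)}\right) - 2099 = \left(-2279 + \left(2 + 6 \left(-17\right) \sqrt{6}\right)\right) - 2099 = \left(-2279 + \left(2 - 102 \sqrt{6}\right)\right) - 2099 = \left(-2277 - 102 \sqrt{6}\right) - 2099 = -4376 - 102 \sqrt{6}$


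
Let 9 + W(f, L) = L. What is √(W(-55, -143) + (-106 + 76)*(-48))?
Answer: 2*√322 ≈ 35.889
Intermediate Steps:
W(f, L) = -9 + L
√(W(-55, -143) + (-106 + 76)*(-48)) = √((-9 - 143) + (-106 + 76)*(-48)) = √(-152 - 30*(-48)) = √(-152 + 1440) = √1288 = 2*√322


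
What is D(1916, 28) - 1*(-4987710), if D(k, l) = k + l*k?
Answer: 5043274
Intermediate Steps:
D(k, l) = k + k*l
D(1916, 28) - 1*(-4987710) = 1916*(1 + 28) - 1*(-4987710) = 1916*29 + 4987710 = 55564 + 4987710 = 5043274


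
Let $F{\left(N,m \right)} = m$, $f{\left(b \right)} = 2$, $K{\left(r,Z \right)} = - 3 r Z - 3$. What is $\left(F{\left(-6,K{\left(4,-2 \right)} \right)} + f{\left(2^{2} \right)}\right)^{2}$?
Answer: $529$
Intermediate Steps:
$K{\left(r,Z \right)} = -3 - 3 Z r$ ($K{\left(r,Z \right)} = - 3 Z r - 3 = -3 - 3 Z r$)
$\left(F{\left(-6,K{\left(4,-2 \right)} \right)} + f{\left(2^{2} \right)}\right)^{2} = \left(\left(-3 - \left(-6\right) 4\right) + 2\right)^{2} = \left(\left(-3 + 24\right) + 2\right)^{2} = \left(21 + 2\right)^{2} = 23^{2} = 529$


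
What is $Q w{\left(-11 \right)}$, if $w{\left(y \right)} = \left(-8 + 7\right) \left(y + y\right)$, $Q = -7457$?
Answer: $-164054$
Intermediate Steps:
$w{\left(y \right)} = - 2 y$
$Q w{\left(-11 \right)} = - 7457 \left(\left(-2\right) \left(-11\right)\right) = \left(-7457\right) 22 = -164054$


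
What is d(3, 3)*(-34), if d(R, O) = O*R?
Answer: -306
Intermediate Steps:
d(3, 3)*(-34) = (3*3)*(-34) = 9*(-34) = -306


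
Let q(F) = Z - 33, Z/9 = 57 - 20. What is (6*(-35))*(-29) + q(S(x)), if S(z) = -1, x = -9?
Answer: 6390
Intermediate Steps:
Z = 333 (Z = 9*(57 - 20) = 9*37 = 333)
q(F) = 300 (q(F) = 333 - 33 = 300)
(6*(-35))*(-29) + q(S(x)) = (6*(-35))*(-29) + 300 = -210*(-29) + 300 = 6090 + 300 = 6390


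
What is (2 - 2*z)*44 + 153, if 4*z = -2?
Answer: 285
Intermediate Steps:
z = -½ (z = (¼)*(-2) = -½ ≈ -0.50000)
(2 - 2*z)*44 + 153 = (2 - 2*(-½))*44 + 153 = (2 + 1)*44 + 153 = 3*44 + 153 = 132 + 153 = 285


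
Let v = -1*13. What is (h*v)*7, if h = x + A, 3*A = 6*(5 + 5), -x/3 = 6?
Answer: -182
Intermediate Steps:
x = -18 (x = -3*6 = -18)
v = -13
A = 20 (A = (6*(5 + 5))/3 = (6*10)/3 = (⅓)*60 = 20)
h = 2 (h = -18 + 20 = 2)
(h*v)*7 = (2*(-13))*7 = -26*7 = -182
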